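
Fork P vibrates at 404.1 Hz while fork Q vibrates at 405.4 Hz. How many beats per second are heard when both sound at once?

The beat frequency equals the magnitude of the frequency difference.
|404.1 − 405.4| = 1.3 Hz.

1.3 Hz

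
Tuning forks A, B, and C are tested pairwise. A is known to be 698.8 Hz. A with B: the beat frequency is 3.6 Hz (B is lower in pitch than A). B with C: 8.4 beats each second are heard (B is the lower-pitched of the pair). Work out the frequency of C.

703.6 Hz

B is below A, so f_B = 698.8 − 3.6 = 695.2 Hz.
C is above B, so f_C = 695.2 + 8.4 = 703.6 Hz.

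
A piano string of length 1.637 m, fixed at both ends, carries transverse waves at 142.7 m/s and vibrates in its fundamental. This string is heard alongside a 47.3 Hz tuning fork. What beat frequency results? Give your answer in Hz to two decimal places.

3.71 Hz

For a string fixed at both ends, f_n = n·v/(2L) = 1·142.7/(2·1.637) = 43.5858 Hz.
f_beat = |43.5858 − 47.3| = 3.71 Hz.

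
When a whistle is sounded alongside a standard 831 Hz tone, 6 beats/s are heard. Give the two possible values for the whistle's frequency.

|f − 831| = 6, so f = 831 ± 6.

825 Hz or 837 Hz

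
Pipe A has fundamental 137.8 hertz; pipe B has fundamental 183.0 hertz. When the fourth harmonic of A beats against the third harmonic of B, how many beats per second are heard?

Fourth harmonic of the first: 4·137.8 = 551.2 Hz.
Third harmonic of the second: 3·183.0 = 549.0 Hz.
f_beat = |551.2 − 549.0| = 2.2 Hz.

2.2 Hz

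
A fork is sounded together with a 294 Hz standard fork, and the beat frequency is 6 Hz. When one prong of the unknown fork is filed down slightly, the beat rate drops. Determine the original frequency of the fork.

|f − 294| = 6, so the fork was at either 288 Hz or 300 Hz.
Filing a prong removes mass and raises the fork's frequency; the adjustment raises the fork's frequency.
The beat rate fell, so the adjustment moved the fork toward 294 Hz — it must have started below the reference.

288 Hz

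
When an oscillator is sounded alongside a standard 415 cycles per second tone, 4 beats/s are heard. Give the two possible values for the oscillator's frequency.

|f − 415| = 4, so f = 415 ± 4.

411 Hz or 419 Hz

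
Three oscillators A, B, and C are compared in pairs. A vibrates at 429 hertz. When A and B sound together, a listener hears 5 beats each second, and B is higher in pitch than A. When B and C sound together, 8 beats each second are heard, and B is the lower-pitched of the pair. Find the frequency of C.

442 Hz

B is above A, so f_B = 429 + 5 = 434 Hz.
C is above B, so f_C = 434 + 8 = 442 Hz.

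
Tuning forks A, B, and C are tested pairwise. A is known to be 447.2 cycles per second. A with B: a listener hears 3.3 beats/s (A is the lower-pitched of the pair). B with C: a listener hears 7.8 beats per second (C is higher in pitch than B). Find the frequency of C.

B is above A, so f_B = 447.2 + 3.3 = 450.5 Hz.
C is above B, so f_C = 450.5 + 7.8 = 458.3 Hz.

458.3 Hz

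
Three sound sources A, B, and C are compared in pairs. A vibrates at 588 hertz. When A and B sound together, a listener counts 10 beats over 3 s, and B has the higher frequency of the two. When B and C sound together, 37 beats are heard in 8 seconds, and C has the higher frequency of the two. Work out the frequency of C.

595.9583 Hz

A–B: Beat frequency = 10/3 = 3.3333 Hz.
B is above A, so f_B = 588 + 3.3333 = 591.3333 Hz.
B–C: Beat frequency = 37/8 = 4.625 Hz.
C is above B, so f_C = 591.3333 + 4.625 = 595.9583 Hz.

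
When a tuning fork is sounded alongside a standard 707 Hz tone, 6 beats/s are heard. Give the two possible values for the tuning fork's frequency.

|f − 707| = 6, so f = 707 ± 6.

701 Hz or 713 Hz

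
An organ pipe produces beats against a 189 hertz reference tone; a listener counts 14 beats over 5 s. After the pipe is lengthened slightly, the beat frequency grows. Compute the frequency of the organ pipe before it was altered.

186.2 Hz

Beat frequency = 14/5 = 2.8 Hz.
|f − 189| = 2.8, so the organ pipe was at either 186.2 Hz or 191.8 Hz.
A longer pipe has a lower fundamental; the adjustment lowers the organ pipe's frequency.
The beat rate rose, so the adjustment moved the organ pipe further from 189 Hz — it was already below the reference.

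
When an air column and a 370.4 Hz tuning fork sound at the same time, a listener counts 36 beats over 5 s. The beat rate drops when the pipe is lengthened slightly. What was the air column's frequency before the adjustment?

Beat frequency = 36/5 = 7.2 Hz.
|f − 370.4| = 7.2, so the air column was at either 363.2 Hz or 377.6 Hz.
A longer pipe has a lower fundamental; the adjustment lowers the air column's frequency.
The beat rate fell, so the adjustment moved the air column toward 370.4 Hz — it must have started above the reference.

377.6 Hz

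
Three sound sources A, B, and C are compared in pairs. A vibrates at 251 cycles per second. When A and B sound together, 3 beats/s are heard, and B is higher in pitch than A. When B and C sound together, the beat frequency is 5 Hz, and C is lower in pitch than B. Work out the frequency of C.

249 Hz

B is above A, so f_B = 251 + 3 = 254 Hz.
C is below B, so f_C = 254 − 5 = 249 Hz.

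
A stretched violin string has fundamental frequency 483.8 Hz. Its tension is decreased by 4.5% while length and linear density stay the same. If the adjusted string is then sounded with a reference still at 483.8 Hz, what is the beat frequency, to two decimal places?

For a string, f ∝ √T, so the new frequency is 483.8·√0.955 = 472.7892 Hz.
f_beat = |472.7892 − 483.8| = 11.01 Hz.

11.01 Hz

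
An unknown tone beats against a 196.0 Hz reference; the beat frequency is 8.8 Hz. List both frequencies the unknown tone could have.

|f − 196.0| = 8.8, so f = 196.0 ± 8.8.

187.2 Hz or 204.8 Hz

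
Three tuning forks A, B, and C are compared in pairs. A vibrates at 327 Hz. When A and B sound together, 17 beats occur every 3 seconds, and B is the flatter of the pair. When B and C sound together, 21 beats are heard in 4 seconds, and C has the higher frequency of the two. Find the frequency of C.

A–B: Beat frequency = 17/3 = 5.6667 Hz.
B is below A, so f_B = 327 − 5.6667 = 321.3333 Hz.
B–C: Beat frequency = 21/4 = 5.25 Hz.
C is above B, so f_C = 321.3333 + 5.25 = 326.5833 Hz.

326.5833 Hz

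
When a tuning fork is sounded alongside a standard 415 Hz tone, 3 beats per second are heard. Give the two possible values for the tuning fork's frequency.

412 Hz or 418 Hz

|f − 415| = 3, so f = 415 ± 3.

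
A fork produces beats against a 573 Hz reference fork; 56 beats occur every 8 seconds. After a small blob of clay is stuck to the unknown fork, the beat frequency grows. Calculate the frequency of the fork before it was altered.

Beat frequency = 56/8 = 7 Hz.
|f − 573| = 7, so the fork was at either 566 Hz or 580 Hz.
Adding mass to a fork lowers its frequency; the adjustment lowers the fork's frequency.
The beat rate rose, so the adjustment moved the fork further from 573 Hz — it was already below the reference.

566 Hz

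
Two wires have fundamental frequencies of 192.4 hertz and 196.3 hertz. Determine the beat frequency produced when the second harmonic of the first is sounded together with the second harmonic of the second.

7.8 Hz

Second harmonic of the first: 2·192.4 = 384.8 Hz.
Second harmonic of the second: 2·196.3 = 392.6 Hz.
f_beat = |384.8 − 392.6| = 7.8 Hz.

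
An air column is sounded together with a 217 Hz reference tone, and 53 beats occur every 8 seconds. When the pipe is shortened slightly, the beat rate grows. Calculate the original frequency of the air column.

Beat frequency = 53/8 = 6.625 Hz.
|f − 217| = 6.625, so the air column was at either 210.375 Hz or 223.625 Hz.
A shorter pipe has a higher fundamental; the adjustment raises the air column's frequency.
The beat rate rose, so the adjustment moved the air column further from 217 Hz — it was already above the reference.

223.625 Hz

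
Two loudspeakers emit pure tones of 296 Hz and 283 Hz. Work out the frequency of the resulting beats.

f_beat = |f₁ − f₂|.
|296 − 283| = 13 Hz.

13 Hz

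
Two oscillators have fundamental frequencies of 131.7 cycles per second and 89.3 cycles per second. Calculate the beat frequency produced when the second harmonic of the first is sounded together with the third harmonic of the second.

Second harmonic of the first: 2·131.7 = 263.4 Hz.
Third harmonic of the second: 3·89.3 = 267.9 Hz.
f_beat = |263.4 − 267.9| = 4.5 Hz.

4.5 Hz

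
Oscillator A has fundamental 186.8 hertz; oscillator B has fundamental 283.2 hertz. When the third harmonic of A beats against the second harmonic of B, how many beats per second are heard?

6.0 Hz

Third harmonic of the first: 3·186.8 = 560.4 Hz.
Second harmonic of the second: 2·283.2 = 566.4 Hz.
f_beat = |560.4 − 566.4| = 6.0 Hz.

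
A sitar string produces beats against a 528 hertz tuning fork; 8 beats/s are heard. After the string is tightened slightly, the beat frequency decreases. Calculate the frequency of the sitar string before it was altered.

|f − 528| = 8, so the sitar string was at either 520 Hz or 536 Hz.
Increasing tension raises a string's frequency; the adjustment raises the sitar string's frequency.
The beat rate fell, so the adjustment moved the sitar string toward 528 Hz — it must have started below the reference.

520 Hz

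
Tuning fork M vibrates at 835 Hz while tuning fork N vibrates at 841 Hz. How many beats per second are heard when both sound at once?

The beat frequency equals the magnitude of the frequency difference.
|835 − 841| = 6 Hz.

6 Hz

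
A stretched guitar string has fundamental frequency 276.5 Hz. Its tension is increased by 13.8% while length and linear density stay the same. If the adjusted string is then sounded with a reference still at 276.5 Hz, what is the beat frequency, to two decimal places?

For a string, f ∝ √T, so the new frequency is 276.5·√1.138 = 294.9621 Hz.
f_beat = |294.9621 − 276.5| = 18.46 Hz.

18.46 Hz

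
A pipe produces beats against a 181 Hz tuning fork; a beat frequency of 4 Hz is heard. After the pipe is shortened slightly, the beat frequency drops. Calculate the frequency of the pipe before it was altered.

177 Hz

|f − 181| = 4, so the pipe was at either 177 Hz or 185 Hz.
A shorter pipe has a higher fundamental; the adjustment raises the pipe's frequency.
The beat rate fell, so the adjustment moved the pipe toward 181 Hz — it must have started below the reference.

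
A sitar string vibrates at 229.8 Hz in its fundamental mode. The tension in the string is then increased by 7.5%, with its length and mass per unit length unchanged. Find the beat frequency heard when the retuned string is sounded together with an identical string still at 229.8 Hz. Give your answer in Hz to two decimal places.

For a string, f ∝ √T, so the new frequency is 229.8·√1.075 = 238.2617 Hz.
f_beat = |238.2617 − 229.8| = 8.46 Hz.

8.46 Hz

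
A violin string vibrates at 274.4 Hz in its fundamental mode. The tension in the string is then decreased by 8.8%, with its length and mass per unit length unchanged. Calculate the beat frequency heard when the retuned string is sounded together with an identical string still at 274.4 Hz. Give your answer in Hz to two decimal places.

12.35 Hz

For a string, f ∝ √T, so the new frequency is 274.4·√0.912 = 262.0484 Hz.
f_beat = |262.0484 − 274.4| = 12.35 Hz.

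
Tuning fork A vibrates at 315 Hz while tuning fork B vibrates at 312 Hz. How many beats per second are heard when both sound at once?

3 Hz

f_beat = |f₁ − f₂|.
|315 − 312| = 3 Hz.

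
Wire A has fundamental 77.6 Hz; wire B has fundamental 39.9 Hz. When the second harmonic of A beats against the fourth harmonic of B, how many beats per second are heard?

4.4 Hz

Second harmonic of the first: 2·77.6 = 155.2 Hz.
Fourth harmonic of the second: 4·39.9 = 159.6 Hz.
f_beat = |155.2 − 159.6| = 4.4 Hz.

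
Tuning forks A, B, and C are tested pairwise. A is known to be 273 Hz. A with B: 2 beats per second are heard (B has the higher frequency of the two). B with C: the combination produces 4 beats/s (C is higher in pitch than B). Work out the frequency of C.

B is above A, so f_B = 273 + 2 = 275 Hz.
C is above B, so f_C = 275 + 4 = 279 Hz.

279 Hz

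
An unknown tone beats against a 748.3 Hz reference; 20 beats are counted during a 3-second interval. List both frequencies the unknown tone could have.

741.6333 Hz or 754.9667 Hz

Beat frequency = 20/3 = 6.6667 Hz.
|f − 748.3| = 6.6667, so f = 748.3 ± 6.6667.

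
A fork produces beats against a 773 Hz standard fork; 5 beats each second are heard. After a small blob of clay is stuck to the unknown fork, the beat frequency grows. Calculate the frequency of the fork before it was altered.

768 Hz

|f − 773| = 5, so the fork was at either 768 Hz or 778 Hz.
Adding mass to a fork lowers its frequency; the adjustment lowers the fork's frequency.
The beat rate rose, so the adjustment moved the fork further from 773 Hz — it was already below the reference.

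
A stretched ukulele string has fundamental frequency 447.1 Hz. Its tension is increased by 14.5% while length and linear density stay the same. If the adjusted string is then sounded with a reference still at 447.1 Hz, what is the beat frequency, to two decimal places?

31.32 Hz

For a string, f ∝ √T, so the new frequency is 447.1·√1.145 = 478.4179 Hz.
f_beat = |478.4179 − 447.1| = 31.32 Hz.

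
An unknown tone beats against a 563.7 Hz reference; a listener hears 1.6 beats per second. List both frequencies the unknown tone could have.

562.1 Hz or 565.3 Hz

|f − 563.7| = 1.6, so f = 563.7 ± 1.6.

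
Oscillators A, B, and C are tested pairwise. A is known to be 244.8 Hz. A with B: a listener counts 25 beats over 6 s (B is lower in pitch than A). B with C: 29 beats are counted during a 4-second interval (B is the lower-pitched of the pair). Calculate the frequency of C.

A–B: Beat frequency = 25/6 = 4.1667 Hz.
B is below A, so f_B = 244.8 − 4.1667 = 240.6333 Hz.
B–C: Beat frequency = 29/4 = 7.25 Hz.
C is above B, so f_C = 240.6333 + 7.25 = 247.8833 Hz.

247.8833 Hz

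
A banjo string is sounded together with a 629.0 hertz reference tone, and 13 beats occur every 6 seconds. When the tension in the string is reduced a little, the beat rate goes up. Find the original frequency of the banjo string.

626.8333 Hz

Beat frequency = 13/6 = 2.1667 Hz.
|f − 629.0| = 2.1667, so the banjo string was at either 626.8333 Hz or 631.1667 Hz.
Lower tension means lower frequency; the adjustment lowers the banjo string's frequency.
The beat rate rose, so the adjustment moved the banjo string further from 629.0 Hz — it was already below the reference.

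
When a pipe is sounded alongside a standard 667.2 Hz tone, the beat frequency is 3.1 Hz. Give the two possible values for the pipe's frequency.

664.1 Hz or 670.3 Hz

|f − 667.2| = 3.1, so f = 667.2 ± 3.1.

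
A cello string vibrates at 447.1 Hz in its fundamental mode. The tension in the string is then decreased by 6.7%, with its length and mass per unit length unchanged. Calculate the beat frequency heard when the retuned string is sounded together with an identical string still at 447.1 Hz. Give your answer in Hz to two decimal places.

15.24 Hz

For a string, f ∝ √T, so the new frequency is 447.1·√0.933 = 431.8625 Hz.
f_beat = |431.8625 − 447.1| = 15.24 Hz.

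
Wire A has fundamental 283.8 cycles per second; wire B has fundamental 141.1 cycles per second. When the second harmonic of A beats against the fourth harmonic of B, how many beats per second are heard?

3.2 Hz

Second harmonic of the first: 2·283.8 = 567.6 Hz.
Fourth harmonic of the second: 4·141.1 = 564.4 Hz.
f_beat = |567.6 − 564.4| = 3.2 Hz.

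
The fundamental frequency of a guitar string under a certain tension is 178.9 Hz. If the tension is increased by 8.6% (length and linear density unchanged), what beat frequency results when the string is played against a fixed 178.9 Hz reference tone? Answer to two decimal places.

7.53 Hz

For a string, f ∝ √T, so the new frequency is 178.9·√1.086 = 186.4341 Hz.
f_beat = |186.4341 − 178.9| = 7.53 Hz.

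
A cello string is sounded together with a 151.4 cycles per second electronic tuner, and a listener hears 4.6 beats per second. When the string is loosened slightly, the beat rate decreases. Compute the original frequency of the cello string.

156 Hz

|f − 151.4| = 4.6, so the cello string was at either 146.8 Hz or 156 Hz.
Reducing tension lowers a string's frequency; the adjustment lowers the cello string's frequency.
The beat rate fell, so the adjustment moved the cello string toward 151.4 Hz — it must have started above the reference.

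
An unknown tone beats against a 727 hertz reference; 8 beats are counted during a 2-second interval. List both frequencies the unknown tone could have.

723 Hz or 731 Hz

Beat frequency = 8/2 = 4 Hz.
|f − 727| = 4, so f = 727 ± 4.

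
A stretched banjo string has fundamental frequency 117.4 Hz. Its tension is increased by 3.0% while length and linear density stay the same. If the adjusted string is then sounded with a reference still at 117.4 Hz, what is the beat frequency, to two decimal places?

For a string, f ∝ √T, so the new frequency is 117.4·√1.030 = 119.1480 Hz.
f_beat = |119.1480 − 117.4| = 1.75 Hz.

1.75 Hz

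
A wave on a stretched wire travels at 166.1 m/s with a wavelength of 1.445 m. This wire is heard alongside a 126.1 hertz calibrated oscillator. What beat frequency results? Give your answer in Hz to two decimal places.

Source frequency f = v/λ = 166.1/1.445 = 114.9481 Hz.
f_beat = |114.9481 − 126.1| = 11.15 Hz.

11.15 Hz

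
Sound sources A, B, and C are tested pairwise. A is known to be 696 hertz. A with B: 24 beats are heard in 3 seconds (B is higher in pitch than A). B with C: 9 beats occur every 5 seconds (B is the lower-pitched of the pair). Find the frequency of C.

705.8 Hz

A–B: Beat frequency = 24/3 = 8 Hz.
B is above A, so f_B = 696 + 8 = 704 Hz.
B–C: Beat frequency = 9/5 = 1.8 Hz.
C is above B, so f_C = 704 + 1.8 = 705.8 Hz.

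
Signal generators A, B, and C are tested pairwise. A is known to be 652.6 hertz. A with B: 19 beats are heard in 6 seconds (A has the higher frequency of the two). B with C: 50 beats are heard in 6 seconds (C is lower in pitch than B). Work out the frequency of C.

A–B: Beat frequency = 19/6 = 3.1667 Hz.
B is below A, so f_B = 652.6 − 3.1667 = 649.4333 Hz.
B–C: Beat frequency = 50/6 = 8.3333 Hz.
C is below B, so f_C = 649.4333 − 8.3333 = 641.1 Hz.

641.1 Hz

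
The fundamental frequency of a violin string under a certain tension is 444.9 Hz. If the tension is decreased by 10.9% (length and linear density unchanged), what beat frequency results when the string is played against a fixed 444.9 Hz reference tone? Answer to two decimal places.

24.95 Hz

For a string, f ∝ √T, so the new frequency is 444.9·√0.891 = 419.9536 Hz.
f_beat = |419.9536 − 444.9| = 24.95 Hz.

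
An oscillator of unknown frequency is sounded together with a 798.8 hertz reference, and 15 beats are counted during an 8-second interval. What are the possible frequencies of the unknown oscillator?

Beat frequency = 15/8 = 1.875 Hz.
|f − 798.8| = 1.875, so f = 798.8 ± 1.875.

796.925 Hz or 800.675 Hz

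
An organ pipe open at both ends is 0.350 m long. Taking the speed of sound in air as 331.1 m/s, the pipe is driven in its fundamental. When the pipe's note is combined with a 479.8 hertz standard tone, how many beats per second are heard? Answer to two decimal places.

Open pipe: f_n = n·v/(2L) = 1·331.1/(2·0.350) = 473.0000 Hz.
f_beat = |473.0000 − 479.8| = 6.80 Hz.

6.80 Hz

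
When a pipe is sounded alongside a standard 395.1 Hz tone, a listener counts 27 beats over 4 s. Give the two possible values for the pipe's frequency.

Beat frequency = 27/4 = 6.75 Hz.
|f − 395.1| = 6.75, so f = 395.1 ± 6.75.

388.35 Hz or 401.85 Hz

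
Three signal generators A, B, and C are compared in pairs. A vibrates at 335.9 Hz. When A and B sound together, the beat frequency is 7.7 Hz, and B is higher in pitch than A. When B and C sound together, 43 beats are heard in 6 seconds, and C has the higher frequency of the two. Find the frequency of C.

B is above A, so f_B = 335.9 + 7.7 = 343.6 Hz.
B–C: Beat frequency = 43/6 = 7.1667 Hz.
C is above B, so f_C = 343.6 + 7.1667 = 350.7667 Hz.

350.7667 Hz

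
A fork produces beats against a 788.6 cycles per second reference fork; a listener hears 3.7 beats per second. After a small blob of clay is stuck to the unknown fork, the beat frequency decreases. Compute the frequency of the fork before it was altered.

|f − 788.6| = 3.7, so the fork was at either 784.9 Hz or 792.3 Hz.
Adding mass to a fork lowers its frequency; the adjustment lowers the fork's frequency.
The beat rate fell, so the adjustment moved the fork toward 788.6 Hz — it must have started above the reference.

792.3 Hz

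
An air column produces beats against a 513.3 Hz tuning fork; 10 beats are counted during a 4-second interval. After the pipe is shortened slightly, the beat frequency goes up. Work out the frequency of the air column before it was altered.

515.8 Hz

Beat frequency = 10/4 = 2.5 Hz.
|f − 513.3| = 2.5, so the air column was at either 510.8 Hz or 515.8 Hz.
A shorter pipe has a higher fundamental; the adjustment raises the air column's frequency.
The beat rate rose, so the adjustment moved the air column further from 513.3 Hz — it was already above the reference.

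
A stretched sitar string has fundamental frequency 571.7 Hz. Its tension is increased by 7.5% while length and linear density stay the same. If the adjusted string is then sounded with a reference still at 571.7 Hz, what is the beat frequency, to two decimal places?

For a string, f ∝ √T, so the new frequency is 571.7·√1.075 = 592.7512 Hz.
f_beat = |592.7512 − 571.7| = 21.05 Hz.

21.05 Hz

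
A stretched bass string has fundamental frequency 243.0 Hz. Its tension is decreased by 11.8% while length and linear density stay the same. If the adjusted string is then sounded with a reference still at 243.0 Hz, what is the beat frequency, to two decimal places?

For a string, f ∝ √T, so the new frequency is 243.0·√0.882 = 228.2131 Hz.
f_beat = |228.2131 − 243.0| = 14.79 Hz.

14.79 Hz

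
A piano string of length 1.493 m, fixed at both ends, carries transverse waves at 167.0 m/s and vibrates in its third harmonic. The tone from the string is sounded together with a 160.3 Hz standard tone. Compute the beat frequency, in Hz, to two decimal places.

7.48 Hz

For a string fixed at both ends, f_n = n·v/(2L) = 3·167.0/(2·1.493) = 167.7830 Hz.
f_beat = |167.7830 − 160.3| = 7.48 Hz.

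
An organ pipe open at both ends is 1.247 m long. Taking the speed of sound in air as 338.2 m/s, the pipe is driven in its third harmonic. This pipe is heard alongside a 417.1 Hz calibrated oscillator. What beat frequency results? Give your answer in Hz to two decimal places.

10.28 Hz

Open pipe: f_n = n·v/(2L) = 3·338.2/(2·1.247) = 406.8164 Hz.
f_beat = |406.8164 − 417.1| = 10.28 Hz.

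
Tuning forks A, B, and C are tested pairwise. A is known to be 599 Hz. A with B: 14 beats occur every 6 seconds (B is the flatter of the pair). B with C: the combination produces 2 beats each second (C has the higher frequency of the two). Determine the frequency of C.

A–B: Beat frequency = 14/6 = 2.3333 Hz.
B is below A, so f_B = 599 − 2.3333 = 596.6667 Hz.
C is above B, so f_C = 596.6667 + 2 = 598.6667 Hz.

598.6667 Hz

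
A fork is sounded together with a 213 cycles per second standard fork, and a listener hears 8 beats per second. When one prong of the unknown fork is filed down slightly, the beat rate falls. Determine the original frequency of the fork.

|f − 213| = 8, so the fork was at either 205 Hz or 221 Hz.
Filing a prong removes mass and raises the fork's frequency; the adjustment raises the fork's frequency.
The beat rate fell, so the adjustment moved the fork toward 213 Hz — it must have started below the reference.

205 Hz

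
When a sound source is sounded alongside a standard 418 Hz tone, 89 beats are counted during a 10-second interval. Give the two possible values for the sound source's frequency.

409.1 Hz or 426.9 Hz

Beat frequency = 89/10 = 8.9 Hz.
|f − 418| = 8.9, so f = 418 ± 8.9.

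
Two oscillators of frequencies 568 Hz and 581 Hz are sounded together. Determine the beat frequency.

13 Hz

The beat frequency equals the magnitude of the frequency difference.
|568 − 581| = 13 Hz.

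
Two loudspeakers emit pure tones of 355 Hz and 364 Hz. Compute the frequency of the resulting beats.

Beats arise from superposition of two nearby frequencies; the beat rate is |f₁ − f₂|.
|355 − 364| = 9 Hz.

9 Hz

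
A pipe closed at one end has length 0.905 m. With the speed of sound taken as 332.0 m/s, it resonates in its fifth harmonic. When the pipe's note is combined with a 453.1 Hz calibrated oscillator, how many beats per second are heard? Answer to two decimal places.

5.46 Hz

Closed pipe (odd harmonics): f_n = n·v/(4L) = 5·332.0/(4·0.905) = 458.5635 Hz.
f_beat = |458.5635 − 453.1| = 5.46 Hz.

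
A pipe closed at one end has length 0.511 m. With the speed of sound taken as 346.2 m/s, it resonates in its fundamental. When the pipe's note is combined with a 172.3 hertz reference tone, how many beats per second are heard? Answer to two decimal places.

Closed pipe (odd harmonics): f_n = n·v/(4L) = 1·346.2/(4·0.511) = 169.3738 Hz.
f_beat = |169.3738 − 172.3| = 2.93 Hz.

2.93 Hz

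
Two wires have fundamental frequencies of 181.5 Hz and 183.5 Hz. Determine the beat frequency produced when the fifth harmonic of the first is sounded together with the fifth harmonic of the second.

10.0 Hz

Fifth harmonic of the first: 5·181.5 = 907.5 Hz.
Fifth harmonic of the second: 5·183.5 = 917.5 Hz.
f_beat = |907.5 − 917.5| = 10.0 Hz.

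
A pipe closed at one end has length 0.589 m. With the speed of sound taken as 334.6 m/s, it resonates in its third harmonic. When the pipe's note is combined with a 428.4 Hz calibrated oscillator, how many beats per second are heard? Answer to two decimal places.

Closed pipe (odd harmonics): f_n = n·v/(4L) = 3·334.6/(4·0.589) = 426.0611 Hz.
f_beat = |426.0611 − 428.4| = 2.34 Hz.

2.34 Hz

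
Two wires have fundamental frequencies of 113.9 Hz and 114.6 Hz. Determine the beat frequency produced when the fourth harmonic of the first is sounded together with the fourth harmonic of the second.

2.8 Hz

Fourth harmonic of the first: 4·113.9 = 455.6 Hz.
Fourth harmonic of the second: 4·114.6 = 458.4 Hz.
f_beat = |455.6 − 458.4| = 2.8 Hz.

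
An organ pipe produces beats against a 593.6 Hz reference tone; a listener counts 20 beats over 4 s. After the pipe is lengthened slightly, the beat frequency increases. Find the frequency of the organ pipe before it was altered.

Beat frequency = 20/4 = 5 Hz.
|f − 593.6| = 5, so the organ pipe was at either 588.6 Hz or 598.6 Hz.
A longer pipe has a lower fundamental; the adjustment lowers the organ pipe's frequency.
The beat rate rose, so the adjustment moved the organ pipe further from 593.6 Hz — it was already below the reference.

588.6 Hz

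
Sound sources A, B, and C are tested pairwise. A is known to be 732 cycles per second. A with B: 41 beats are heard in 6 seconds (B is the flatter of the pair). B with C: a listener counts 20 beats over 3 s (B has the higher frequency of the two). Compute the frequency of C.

A–B: Beat frequency = 41/6 = 6.8333 Hz.
B is below A, so f_B = 732 − 6.8333 = 725.1667 Hz.
B–C: Beat frequency = 20/3 = 6.6667 Hz.
C is below B, so f_C = 725.1667 − 6.6667 = 718.5 Hz.

718.5 Hz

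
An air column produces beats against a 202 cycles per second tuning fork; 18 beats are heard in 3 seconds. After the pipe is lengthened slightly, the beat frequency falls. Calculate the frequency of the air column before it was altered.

208 Hz

Beat frequency = 18/3 = 6 Hz.
|f − 202| = 6, so the air column was at either 196 Hz or 208 Hz.
A longer pipe has a lower fundamental; the adjustment lowers the air column's frequency.
The beat rate fell, so the adjustment moved the air column toward 202 Hz — it must have started above the reference.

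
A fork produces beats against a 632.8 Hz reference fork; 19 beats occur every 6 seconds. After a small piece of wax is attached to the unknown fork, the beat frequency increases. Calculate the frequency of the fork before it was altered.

629.6333 Hz

Beat frequency = 19/6 = 3.1667 Hz.
|f − 632.8| = 3.1667, so the fork was at either 629.6333 Hz or 635.9667 Hz.
Loading a fork with wax lowers its frequency; the adjustment lowers the fork's frequency.
The beat rate rose, so the adjustment moved the fork further from 632.8 Hz — it was already below the reference.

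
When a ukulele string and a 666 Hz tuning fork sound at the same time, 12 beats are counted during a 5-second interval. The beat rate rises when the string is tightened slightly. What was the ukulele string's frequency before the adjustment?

Beat frequency = 12/5 = 2.4 Hz.
|f − 666| = 2.4, so the ukulele string was at either 663.6 Hz or 668.4 Hz.
Increasing tension raises a string's frequency; the adjustment raises the ukulele string's frequency.
The beat rate rose, so the adjustment moved the ukulele string further from 666 Hz — it was already above the reference.

668.4 Hz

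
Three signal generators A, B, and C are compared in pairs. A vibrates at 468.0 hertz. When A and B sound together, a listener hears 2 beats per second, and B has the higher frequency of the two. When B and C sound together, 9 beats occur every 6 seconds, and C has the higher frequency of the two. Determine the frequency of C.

471.5 Hz

B is above A, so f_B = 468.0 + 2 = 470 Hz.
B–C: Beat frequency = 9/6 = 1.5 Hz.
C is above B, so f_C = 470 + 1.5 = 471.5 Hz.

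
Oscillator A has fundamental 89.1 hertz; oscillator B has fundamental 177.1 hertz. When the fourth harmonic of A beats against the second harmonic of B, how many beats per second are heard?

Fourth harmonic of the first: 4·89.1 = 356.4 Hz.
Second harmonic of the second: 2·177.1 = 354.2 Hz.
f_beat = |356.4 − 354.2| = 2.2 Hz.

2.2 Hz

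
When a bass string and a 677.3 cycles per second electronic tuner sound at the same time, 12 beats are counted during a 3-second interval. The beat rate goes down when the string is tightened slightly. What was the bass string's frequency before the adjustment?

Beat frequency = 12/3 = 4 Hz.
|f − 677.3| = 4, so the bass string was at either 673.3 Hz or 681.3 Hz.
Increasing tension raises a string's frequency; the adjustment raises the bass string's frequency.
The beat rate fell, so the adjustment moved the bass string toward 677.3 Hz — it must have started below the reference.

673.3 Hz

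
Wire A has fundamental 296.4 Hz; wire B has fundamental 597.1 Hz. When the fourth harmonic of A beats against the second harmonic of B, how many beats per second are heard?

Fourth harmonic of the first: 4·296.4 = 1185.6 Hz.
Second harmonic of the second: 2·597.1 = 1194.2 Hz.
f_beat = |1185.6 − 1194.2| = 8.6 Hz.

8.6 Hz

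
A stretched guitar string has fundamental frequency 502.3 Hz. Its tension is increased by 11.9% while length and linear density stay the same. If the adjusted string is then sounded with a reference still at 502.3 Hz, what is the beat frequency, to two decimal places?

29.05 Hz

For a string, f ∝ √T, so the new frequency is 502.3·√1.119 = 531.3470 Hz.
f_beat = |531.3470 − 502.3| = 29.05 Hz.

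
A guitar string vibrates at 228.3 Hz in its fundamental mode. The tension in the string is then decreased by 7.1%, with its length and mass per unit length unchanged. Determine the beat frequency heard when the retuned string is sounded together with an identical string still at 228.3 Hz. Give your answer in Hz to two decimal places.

For a string, f ∝ √T, so the new frequency is 228.3·√0.929 = 220.0461 Hz.
f_beat = |220.0461 − 228.3| = 8.25 Hz.

8.25 Hz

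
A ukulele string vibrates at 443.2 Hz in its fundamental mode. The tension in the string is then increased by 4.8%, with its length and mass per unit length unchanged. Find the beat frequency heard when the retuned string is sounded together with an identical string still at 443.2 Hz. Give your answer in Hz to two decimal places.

10.51 Hz

For a string, f ∝ √T, so the new frequency is 443.2·√1.048 = 453.7121 Hz.
f_beat = |453.7121 − 443.2| = 10.51 Hz.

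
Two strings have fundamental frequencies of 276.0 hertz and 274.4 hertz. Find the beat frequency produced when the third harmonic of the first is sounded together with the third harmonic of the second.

Third harmonic of the first: 3·276.0 = 828.0 Hz.
Third harmonic of the second: 3·274.4 = 823.2 Hz.
f_beat = |828.0 − 823.2| = 4.8 Hz.

4.8 Hz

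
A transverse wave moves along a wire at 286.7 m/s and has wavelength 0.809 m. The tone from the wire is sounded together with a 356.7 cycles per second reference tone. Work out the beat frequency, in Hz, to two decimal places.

2.31 Hz

Source frequency f = v/λ = 286.7/0.809 = 354.3881 Hz.
f_beat = |354.3881 − 356.7| = 2.31 Hz.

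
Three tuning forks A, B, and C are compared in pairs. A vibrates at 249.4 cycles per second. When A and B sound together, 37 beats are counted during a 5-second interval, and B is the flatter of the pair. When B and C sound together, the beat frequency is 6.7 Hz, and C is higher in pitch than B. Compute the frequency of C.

A–B: Beat frequency = 37/5 = 7.4 Hz.
B is below A, so f_B = 249.4 − 7.4 = 242 Hz.
C is above B, so f_C = 242 + 6.7 = 248.7 Hz.

248.7 Hz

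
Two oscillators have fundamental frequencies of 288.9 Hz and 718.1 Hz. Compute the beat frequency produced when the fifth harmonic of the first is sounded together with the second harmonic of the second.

8.3 Hz

Fifth harmonic of the first: 5·288.9 = 1444.5 Hz.
Second harmonic of the second: 2·718.1 = 1436.2 Hz.
f_beat = |1444.5 − 1436.2| = 8.3 Hz.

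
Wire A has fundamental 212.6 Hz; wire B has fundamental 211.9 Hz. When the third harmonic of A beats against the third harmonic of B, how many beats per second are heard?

2.1 Hz

Third harmonic of the first: 3·212.6 = 637.8 Hz.
Third harmonic of the second: 3·211.9 = 635.7 Hz.
f_beat = |637.8 − 635.7| = 2.1 Hz.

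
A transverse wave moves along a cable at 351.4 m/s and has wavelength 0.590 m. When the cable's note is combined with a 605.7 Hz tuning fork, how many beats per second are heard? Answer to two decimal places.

10.11 Hz

Source frequency f = v/λ = 351.4/0.590 = 595.5932 Hz.
f_beat = |595.5932 − 605.7| = 10.11 Hz.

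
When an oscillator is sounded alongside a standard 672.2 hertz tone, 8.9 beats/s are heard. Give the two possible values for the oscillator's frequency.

663.3 Hz or 681.1 Hz

|f − 672.2| = 8.9, so f = 672.2 ± 8.9.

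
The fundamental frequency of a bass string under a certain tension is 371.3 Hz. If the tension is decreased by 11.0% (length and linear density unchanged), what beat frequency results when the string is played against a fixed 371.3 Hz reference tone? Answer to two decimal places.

21.02 Hz

For a string, f ∝ √T, so the new frequency is 371.3·√0.890 = 350.2837 Hz.
f_beat = |350.2837 − 371.3| = 21.02 Hz.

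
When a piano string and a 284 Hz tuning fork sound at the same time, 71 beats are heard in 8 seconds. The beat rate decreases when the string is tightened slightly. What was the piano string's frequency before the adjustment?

275.125 Hz

Beat frequency = 71/8 = 8.875 Hz.
|f − 284| = 8.875, so the piano string was at either 275.125 Hz or 292.875 Hz.
Increasing tension raises a string's frequency; the adjustment raises the piano string's frequency.
The beat rate fell, so the adjustment moved the piano string toward 284 Hz — it must have started below the reference.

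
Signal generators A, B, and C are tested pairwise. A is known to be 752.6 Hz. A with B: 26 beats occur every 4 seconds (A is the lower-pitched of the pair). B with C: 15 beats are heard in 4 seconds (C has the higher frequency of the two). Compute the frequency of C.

762.85 Hz

A–B: Beat frequency = 26/4 = 6.5 Hz.
B is above A, so f_B = 752.6 + 6.5 = 759.1 Hz.
B–C: Beat frequency = 15/4 = 3.75 Hz.
C is above B, so f_C = 759.1 + 3.75 = 762.85 Hz.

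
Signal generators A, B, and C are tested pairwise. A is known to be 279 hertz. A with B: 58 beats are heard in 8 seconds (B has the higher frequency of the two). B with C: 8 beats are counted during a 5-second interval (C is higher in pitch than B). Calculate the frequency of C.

A–B: Beat frequency = 58/8 = 7.25 Hz.
B is above A, so f_B = 279 + 7.25 = 286.25 Hz.
B–C: Beat frequency = 8/5 = 1.6 Hz.
C is above B, so f_C = 286.25 + 1.6 = 287.85 Hz.

287.85 Hz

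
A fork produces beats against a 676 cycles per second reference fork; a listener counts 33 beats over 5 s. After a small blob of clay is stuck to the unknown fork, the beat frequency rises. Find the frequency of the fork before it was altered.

Beat frequency = 33/5 = 6.6 Hz.
|f − 676| = 6.6, so the fork was at either 669.4 Hz or 682.6 Hz.
Adding mass to a fork lowers its frequency; the adjustment lowers the fork's frequency.
The beat rate rose, so the adjustment moved the fork further from 676 Hz — it was already below the reference.

669.4 Hz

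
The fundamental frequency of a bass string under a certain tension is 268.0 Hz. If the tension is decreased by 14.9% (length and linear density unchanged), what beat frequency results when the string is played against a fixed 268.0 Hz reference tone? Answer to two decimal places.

20.77 Hz

For a string, f ∝ √T, so the new frequency is 268.0·√0.851 = 247.2291 Hz.
f_beat = |247.2291 − 268.0| = 20.77 Hz.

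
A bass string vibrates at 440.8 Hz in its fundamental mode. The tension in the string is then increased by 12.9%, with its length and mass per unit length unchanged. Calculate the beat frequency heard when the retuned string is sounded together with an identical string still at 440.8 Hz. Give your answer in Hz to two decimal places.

27.57 Hz

For a string, f ∝ √T, so the new frequency is 440.8·√1.129 = 468.3694 Hz.
f_beat = |468.3694 − 440.8| = 27.57 Hz.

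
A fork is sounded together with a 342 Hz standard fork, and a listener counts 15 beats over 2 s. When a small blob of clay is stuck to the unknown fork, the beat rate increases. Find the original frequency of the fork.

334.5 Hz

Beat frequency = 15/2 = 7.5 Hz.
|f − 342| = 7.5, so the fork was at either 334.5 Hz or 349.5 Hz.
Adding mass to a fork lowers its frequency; the adjustment lowers the fork's frequency.
The beat rate rose, so the adjustment moved the fork further from 342 Hz — it was already below the reference.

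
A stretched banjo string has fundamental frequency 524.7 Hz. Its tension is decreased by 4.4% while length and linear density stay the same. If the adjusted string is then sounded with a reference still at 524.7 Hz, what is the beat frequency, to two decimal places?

For a string, f ∝ √T, so the new frequency is 524.7·√0.956 = 513.0267 Hz.
f_beat = |513.0267 − 524.7| = 11.67 Hz.

11.67 Hz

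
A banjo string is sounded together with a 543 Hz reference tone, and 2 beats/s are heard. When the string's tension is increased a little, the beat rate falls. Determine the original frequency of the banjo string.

541 Hz

|f − 543| = 2, so the banjo string was at either 541 Hz or 545 Hz.
Higher tension means higher frequency; the adjustment raises the banjo string's frequency.
The beat rate fell, so the adjustment moved the banjo string toward 543 Hz — it must have started below the reference.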